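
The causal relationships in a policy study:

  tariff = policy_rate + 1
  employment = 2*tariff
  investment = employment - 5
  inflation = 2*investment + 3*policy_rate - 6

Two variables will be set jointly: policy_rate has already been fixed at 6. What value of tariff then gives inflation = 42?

With policy_rate held at 6:
Intervening on tariff fixes its value directly, overriding its dependence on policy_rate.
Substituting into the investment equation gives investment = 2*tariff - 5.
inflation becomes 4*tariff + 2.
Solve 4*tariff + 2 = 42: tariff = (42 - 2) / 4 = 10.

tariff = 10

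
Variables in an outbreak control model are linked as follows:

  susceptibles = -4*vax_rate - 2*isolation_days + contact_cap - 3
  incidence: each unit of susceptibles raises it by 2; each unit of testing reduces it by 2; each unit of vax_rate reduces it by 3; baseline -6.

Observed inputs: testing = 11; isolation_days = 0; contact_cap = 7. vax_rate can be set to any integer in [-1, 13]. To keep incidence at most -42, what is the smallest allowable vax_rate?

Substituting into the susceptibles equation gives susceptibles = -4*vax_rate + 4.
Substituting into the incidence equation gives incidence = -11*vax_rate - 20.
Require -11*vax_rate - 20 ≤ -42, so vax_rate ≥ 2.
The smallest integer in [-1, 13] satisfying this is 2.

vax_rate = 2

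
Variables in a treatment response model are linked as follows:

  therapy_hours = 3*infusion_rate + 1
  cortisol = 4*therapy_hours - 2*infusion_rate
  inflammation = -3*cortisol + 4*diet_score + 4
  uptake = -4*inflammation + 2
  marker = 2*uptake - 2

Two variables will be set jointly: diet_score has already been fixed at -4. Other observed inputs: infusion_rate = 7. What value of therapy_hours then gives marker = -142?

With diet_score held at -4:
Intervening on therapy_hours fixes its value directly, overriding its dependence on infusion_rate.
Substituting into the cortisol equation gives cortisol = 4*therapy_hours - 14.
Substituting into the inflammation equation gives inflammation = -12*therapy_hours + 30.
So uptake = 48*therapy_hours - 118.
This gives marker = 96*therapy_hours - 238.
Solve 96*therapy_hours - 238 = -142: therapy_hours = (-142 + 238) / 96 = 1.

therapy_hours = 1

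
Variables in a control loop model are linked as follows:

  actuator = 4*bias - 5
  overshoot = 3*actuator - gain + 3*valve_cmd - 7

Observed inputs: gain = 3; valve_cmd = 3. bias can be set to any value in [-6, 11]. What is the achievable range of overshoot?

Substituting into the overshoot equation gives overshoot = 12*bias - 16.
Linear in bias, so extremes are at the endpoints: bias = -6 gives overshoot = -88; bias = 11 gives overshoot = 116.

-88 to 116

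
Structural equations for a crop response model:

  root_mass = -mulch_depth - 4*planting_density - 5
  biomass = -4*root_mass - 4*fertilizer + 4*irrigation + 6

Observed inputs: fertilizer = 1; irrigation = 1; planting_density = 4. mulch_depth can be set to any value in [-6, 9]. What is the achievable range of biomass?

66 to 126

Substituting into the root_mass equation gives root_mass = -mulch_depth - 21.
Substituting into the biomass equation gives biomass = 4*mulch_depth + 90.
Linear in mulch_depth, so extremes are at the endpoints: mulch_depth = -6 gives biomass = 66; mulch_depth = 9 gives biomass = 126.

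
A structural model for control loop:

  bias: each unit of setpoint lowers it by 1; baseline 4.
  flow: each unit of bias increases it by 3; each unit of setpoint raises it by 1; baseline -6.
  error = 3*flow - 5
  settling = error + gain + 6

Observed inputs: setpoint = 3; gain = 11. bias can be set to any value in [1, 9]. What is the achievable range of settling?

12 to 84

Intervening on bias fixes its value directly, overriding its dependence on setpoint.
Substituting into the flow equation gives flow = 3*bias - 3.
This gives error = 9*bias - 14.
So settling = 9*bias + 3.
Linear in bias, so extremes are at the endpoints: bias = 1 gives settling = 12; bias = 9 gives settling = 84.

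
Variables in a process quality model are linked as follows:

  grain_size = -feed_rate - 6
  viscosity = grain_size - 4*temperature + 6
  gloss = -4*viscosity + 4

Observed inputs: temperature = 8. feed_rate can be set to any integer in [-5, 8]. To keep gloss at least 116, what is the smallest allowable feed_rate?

Substituting into the viscosity equation gives viscosity = -feed_rate - 32.
This gives gloss = 4*feed_rate + 132.
Require 4*feed_rate + 132 ≥ 116, so feed_rate ≥ -4.
The smallest integer in [-5, 8] satisfying this is -4.

feed_rate = -4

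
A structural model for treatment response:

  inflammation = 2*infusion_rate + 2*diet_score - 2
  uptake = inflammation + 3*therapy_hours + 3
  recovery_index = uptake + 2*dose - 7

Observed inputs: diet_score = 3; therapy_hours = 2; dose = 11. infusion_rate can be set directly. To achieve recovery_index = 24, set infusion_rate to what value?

Substituting into the inflammation equation gives inflammation = 2*infusion_rate + 4.
uptake becomes 2*infusion_rate + 13.
Substituting into the recovery_index equation gives recovery_index = 2*infusion_rate + 28.
Solve 2*infusion_rate + 28 = 24: infusion_rate = (24 - 28) / 2 = -2.

infusion_rate = -2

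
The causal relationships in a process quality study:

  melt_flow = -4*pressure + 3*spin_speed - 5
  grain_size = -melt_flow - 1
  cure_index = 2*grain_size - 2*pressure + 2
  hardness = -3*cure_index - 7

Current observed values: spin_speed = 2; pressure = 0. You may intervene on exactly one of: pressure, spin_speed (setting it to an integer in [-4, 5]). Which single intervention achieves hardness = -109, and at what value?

set spin_speed = -4

Intervening on pressure: hardness = -18*pressure - 1. Reaching -109 requires pressure = 6, outside [-4, 5].
Intervening on spin_speed: with other inputs at their observed values, hardness = 18*spin_speed - 37. Solving for -109 gives spin_speed = -4, within [-4, 5].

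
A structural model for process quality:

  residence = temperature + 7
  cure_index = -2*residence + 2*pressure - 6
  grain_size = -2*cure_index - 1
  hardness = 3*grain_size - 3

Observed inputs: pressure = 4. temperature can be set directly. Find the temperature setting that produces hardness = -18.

temperature = -7

Substituting into the cure_index equation gives cure_index = -2*temperature - 12.
Substituting into the grain_size equation gives grain_size = 4*temperature + 23.
hardness becomes 12*temperature + 66.
Solve 12*temperature + 66 = -18: temperature = (-18 - 66) / 12 = -7.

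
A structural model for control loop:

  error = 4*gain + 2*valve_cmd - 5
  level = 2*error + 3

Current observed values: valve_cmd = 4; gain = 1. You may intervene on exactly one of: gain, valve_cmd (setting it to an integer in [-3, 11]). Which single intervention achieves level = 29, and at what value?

Intervening on gain: level = 8*gain + 9. Reaching 29 requires gain = 5/2, not an integer.
Intervening on valve_cmd: with other inputs at their observed values, level = 4*valve_cmd + 1. Solving for 29 gives valve_cmd = 7, within [-3, 11].

set valve_cmd = 7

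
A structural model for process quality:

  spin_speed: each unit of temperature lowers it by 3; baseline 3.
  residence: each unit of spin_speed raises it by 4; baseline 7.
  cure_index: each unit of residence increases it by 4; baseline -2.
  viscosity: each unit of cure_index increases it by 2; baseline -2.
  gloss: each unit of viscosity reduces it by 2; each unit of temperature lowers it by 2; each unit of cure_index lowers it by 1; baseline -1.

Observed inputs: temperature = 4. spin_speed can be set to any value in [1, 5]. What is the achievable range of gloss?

Intervening on spin_speed fixes its value directly, overriding its dependence on temperature.
Substituting into the cure_index equation gives cure_index = 16*spin_speed + 26.
Substituting into the viscosity equation gives viscosity = 32*spin_speed + 50.
Substituting into the gloss equation gives gloss = -80*spin_speed - 135.
Linear in spin_speed, so extremes are at the endpoints: spin_speed = 1 gives gloss = -215; spin_speed = 5 gives gloss = -535.

-535 to -215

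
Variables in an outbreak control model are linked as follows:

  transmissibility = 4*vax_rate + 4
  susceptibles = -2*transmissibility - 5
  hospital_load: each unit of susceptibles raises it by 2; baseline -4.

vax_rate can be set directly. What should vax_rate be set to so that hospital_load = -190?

Substituting into the susceptibles equation gives susceptibles = -8*vax_rate - 13.
So hospital_load = -16*vax_rate - 30.
Solve -16*vax_rate - 30 = -190: vax_rate = (-190 + 30) / -16 = 10.

vax_rate = 10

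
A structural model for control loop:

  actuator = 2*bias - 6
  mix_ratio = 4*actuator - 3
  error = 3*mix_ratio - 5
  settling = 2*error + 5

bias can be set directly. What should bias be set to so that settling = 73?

bias = 5

Substituting into the mix_ratio equation gives mix_ratio = 8*bias - 27.
So error = 24*bias - 86.
This gives settling = 48*bias - 167.
Solve 48*bias - 167 = 73: bias = (73 + 167) / 48 = 5.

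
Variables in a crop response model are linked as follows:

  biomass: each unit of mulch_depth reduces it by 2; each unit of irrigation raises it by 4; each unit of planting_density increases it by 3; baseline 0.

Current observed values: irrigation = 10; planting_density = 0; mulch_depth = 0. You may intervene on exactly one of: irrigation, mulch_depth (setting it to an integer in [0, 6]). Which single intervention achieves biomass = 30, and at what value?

Intervening on irrigation: biomass = 4*irrigation. Reaching 30 requires irrigation = 15/2, not an integer.
Intervening on mulch_depth: with other inputs at their observed values, biomass = -2*mulch_depth + 40. Solving for 30 gives mulch_depth = 5, within [0, 6].

set mulch_depth = 5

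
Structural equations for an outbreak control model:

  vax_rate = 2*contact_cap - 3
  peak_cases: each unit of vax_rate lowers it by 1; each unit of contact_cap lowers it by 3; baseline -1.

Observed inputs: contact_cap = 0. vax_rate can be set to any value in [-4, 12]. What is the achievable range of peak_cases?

-13 to 3

Intervening on vax_rate fixes its value directly, overriding its dependence on contact_cap.
Substituting into the peak_cases equation gives peak_cases = -vax_rate - 1.
Linear in vax_rate, so extremes are at the endpoints: vax_rate = -4 gives peak_cases = 3; vax_rate = 12 gives peak_cases = -13.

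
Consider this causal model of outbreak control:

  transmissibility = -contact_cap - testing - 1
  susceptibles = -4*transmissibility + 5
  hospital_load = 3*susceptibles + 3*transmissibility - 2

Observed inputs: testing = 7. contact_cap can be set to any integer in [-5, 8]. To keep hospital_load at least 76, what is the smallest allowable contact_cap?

Substituting into the transmissibility equation gives transmissibility = -contact_cap - 8.
So susceptibles = 4*contact_cap + 37.
This gives hospital_load = 9*contact_cap + 85.
Require 9*contact_cap + 85 ≥ 76, so contact_cap ≥ -1.
The smallest integer in [-5, 8] satisfying this is -1.

contact_cap = -1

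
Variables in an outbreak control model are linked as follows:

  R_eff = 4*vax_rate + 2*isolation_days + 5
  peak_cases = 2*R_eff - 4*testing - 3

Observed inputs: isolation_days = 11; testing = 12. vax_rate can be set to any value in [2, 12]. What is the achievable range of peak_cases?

Substituting into the R_eff equation gives R_eff = 4*vax_rate + 27.
Substituting into the peak_cases equation gives peak_cases = 8*vax_rate + 3.
Linear in vax_rate, so extremes are at the endpoints: vax_rate = 2 gives peak_cases = 19; vax_rate = 12 gives peak_cases = 99.

19 to 99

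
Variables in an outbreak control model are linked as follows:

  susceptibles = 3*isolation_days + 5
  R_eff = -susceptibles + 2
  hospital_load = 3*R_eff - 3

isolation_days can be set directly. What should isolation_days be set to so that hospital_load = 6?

Substituting into the R_eff equation gives R_eff = -3*isolation_days - 3.
So hospital_load = -9*isolation_days - 12.
Solve -9*isolation_days - 12 = 6: isolation_days = (6 + 12) / -9 = -2.

isolation_days = -2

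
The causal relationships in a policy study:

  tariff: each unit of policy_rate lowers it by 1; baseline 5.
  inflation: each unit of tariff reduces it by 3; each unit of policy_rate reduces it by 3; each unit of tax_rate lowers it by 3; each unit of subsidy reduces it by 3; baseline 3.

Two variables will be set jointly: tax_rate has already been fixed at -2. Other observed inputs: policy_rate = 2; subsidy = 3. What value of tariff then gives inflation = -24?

With tax_rate held at -2:
Intervening on tariff fixes its value directly, overriding its dependence on policy_rate.
Substituting into the inflation equation gives inflation = -3*tariff - 6.
Solve -3*tariff - 6 = -24: tariff = (-24 + 6) / -3 = 6.

tariff = 6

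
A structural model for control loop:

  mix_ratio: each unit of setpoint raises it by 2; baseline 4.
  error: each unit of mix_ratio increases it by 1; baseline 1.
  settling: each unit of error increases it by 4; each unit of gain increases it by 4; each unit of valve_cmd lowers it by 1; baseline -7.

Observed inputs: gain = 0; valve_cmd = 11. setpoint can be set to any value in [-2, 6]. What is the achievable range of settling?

-14 to 50

Substituting into the error equation gives error = 2*setpoint + 5.
So settling = 8*setpoint + 2.
Linear in setpoint, so extremes are at the endpoints: setpoint = -2 gives settling = -14; setpoint = 6 gives settling = 50.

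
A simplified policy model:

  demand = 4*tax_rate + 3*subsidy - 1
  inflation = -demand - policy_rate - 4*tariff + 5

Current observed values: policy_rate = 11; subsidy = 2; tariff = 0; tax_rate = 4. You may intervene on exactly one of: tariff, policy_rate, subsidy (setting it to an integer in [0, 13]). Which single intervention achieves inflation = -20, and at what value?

Intervening on tariff: inflation = -4*tariff - 27. Reaching -20 requires tariff = -7/4, not an integer.
Intervening on policy_rate: with other inputs at their observed values, inflation = -policy_rate - 16. Solving for -20 gives policy_rate = 4, within [0, 13].
Intervening on subsidy: inflation = -3*subsidy - 21. Reaching -20 requires subsidy = -1/3, not an integer.

set policy_rate = 4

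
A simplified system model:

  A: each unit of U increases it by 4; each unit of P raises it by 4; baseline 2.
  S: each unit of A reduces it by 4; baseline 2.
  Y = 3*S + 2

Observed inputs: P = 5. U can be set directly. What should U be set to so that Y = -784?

U = 11

Substituting into the A equation gives A = 4*U + 22.
Substituting into the S equation gives S = -16*U - 86.
This gives Y = -48*U - 256.
Solve -48*U - 256 = -784: U = (-784 + 256) / -48 = 11.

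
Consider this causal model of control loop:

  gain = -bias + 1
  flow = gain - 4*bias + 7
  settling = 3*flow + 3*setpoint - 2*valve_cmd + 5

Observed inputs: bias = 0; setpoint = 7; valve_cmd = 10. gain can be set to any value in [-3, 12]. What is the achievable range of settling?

18 to 63

Intervening on gain fixes its value directly, overriding its dependence on bias.
Substituting into the flow equation gives flow = gain + 7.
So settling = 3*gain + 27.
Linear in gain, so extremes are at the endpoints: gain = -3 gives settling = 18; gain = 12 gives settling = 63.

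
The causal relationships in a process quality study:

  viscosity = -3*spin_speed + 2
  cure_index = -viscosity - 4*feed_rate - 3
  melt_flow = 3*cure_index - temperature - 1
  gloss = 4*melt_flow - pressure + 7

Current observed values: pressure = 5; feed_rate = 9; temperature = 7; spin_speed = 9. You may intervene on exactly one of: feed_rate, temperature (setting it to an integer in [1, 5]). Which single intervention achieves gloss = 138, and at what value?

Intervening on feed_rate: with other inputs at their observed values, gloss = -48*feed_rate + 234. Solving for 138 gives feed_rate = 2, within [1, 5].
Intervening on temperature: gloss = -4*temperature - 170. Reaching 138 requires temperature = -77, outside [1, 5].

set feed_rate = 2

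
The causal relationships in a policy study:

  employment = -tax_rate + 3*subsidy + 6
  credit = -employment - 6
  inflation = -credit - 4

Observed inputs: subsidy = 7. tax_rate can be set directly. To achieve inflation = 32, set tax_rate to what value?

Substituting into the employment equation gives employment = -tax_rate + 27.
Substituting into the credit equation gives credit = tax_rate - 33.
Substituting into the inflation equation gives inflation = -tax_rate + 29.
Solve -tax_rate + 29 = 32: tax_rate = (32 - 29) / -1 = -3.

tax_rate = -3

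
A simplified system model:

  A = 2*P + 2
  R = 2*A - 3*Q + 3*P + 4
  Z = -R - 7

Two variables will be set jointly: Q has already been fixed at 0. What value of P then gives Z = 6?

P = -3

With Q held at 0:
Substituting into the R equation gives R = 7*P + 8.
Substituting into the Z equation gives Z = -7*P - 15.
Solve -7*P - 15 = 6: P = (6 + 15) / -7 = -3.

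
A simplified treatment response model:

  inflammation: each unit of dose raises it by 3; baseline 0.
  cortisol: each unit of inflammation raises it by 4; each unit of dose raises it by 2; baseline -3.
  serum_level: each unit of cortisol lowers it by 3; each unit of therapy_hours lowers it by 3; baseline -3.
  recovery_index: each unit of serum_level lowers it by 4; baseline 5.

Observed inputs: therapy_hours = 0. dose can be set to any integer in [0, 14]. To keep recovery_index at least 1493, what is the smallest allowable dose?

dose = 9

Substituting into the cortisol equation gives cortisol = 14*dose - 3.
Substituting into the serum_level equation gives serum_level = -42*dose + 6.
recovery_index becomes 168*dose - 19.
Require 168*dose - 19 ≥ 1493, so dose ≥ 9.
The smallest integer in [0, 14] satisfying this is 9.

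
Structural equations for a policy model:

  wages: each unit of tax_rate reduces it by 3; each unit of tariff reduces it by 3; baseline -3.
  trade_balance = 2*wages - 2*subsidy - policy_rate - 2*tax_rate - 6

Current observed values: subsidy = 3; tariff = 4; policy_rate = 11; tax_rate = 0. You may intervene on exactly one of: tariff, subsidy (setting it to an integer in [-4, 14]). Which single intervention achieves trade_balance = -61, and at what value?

set subsidy = 7

Intervening on tariff: trade_balance = -6*tariff - 29. Reaching -61 requires tariff = 16/3, not an integer.
Intervening on subsidy: with other inputs at their observed values, trade_balance = -2*subsidy - 47. Solving for -61 gives subsidy = 7, within [-4, 14].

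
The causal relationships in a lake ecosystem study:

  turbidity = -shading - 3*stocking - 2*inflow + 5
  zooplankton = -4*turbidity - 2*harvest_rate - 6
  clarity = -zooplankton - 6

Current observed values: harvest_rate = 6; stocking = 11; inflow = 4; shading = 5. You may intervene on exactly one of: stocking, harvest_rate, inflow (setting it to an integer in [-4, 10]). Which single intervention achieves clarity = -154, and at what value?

Intervening on stocking: clarity = -12*stocking - 20. Reaching -154 requires stocking = 67/6, not an integer.
Intervening on harvest_rate: with other inputs at their observed values, clarity = 2*harvest_rate - 164. Solving for -154 gives harvest_rate = 5, within [-4, 10].
Intervening on inflow: clarity = -8*inflow - 120. Reaching -154 requires inflow = 17/4, not an integer.

set harvest_rate = 5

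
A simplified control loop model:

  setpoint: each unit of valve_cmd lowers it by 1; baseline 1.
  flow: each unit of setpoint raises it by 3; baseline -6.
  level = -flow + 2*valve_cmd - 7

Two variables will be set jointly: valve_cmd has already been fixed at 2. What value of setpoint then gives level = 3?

setpoint = 0

With valve_cmd held at 2:
Intervening on setpoint fixes its value directly, overriding its dependence on valve_cmd.
Substituting into the level equation gives level = -3*setpoint + 3.
Solve -3*setpoint + 3 = 3: setpoint = (3 - 3) / -3 = 0.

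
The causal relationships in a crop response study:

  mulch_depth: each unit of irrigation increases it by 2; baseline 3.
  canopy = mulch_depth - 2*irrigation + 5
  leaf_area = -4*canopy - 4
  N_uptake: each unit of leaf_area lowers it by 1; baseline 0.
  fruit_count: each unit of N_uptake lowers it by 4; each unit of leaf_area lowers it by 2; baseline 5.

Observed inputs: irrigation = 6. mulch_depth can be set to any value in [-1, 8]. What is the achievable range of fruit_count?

-11 to 61

Intervening on mulch_depth fixes its value directly, overriding its dependence on irrigation.
Substituting into the canopy equation gives canopy = mulch_depth - 7.
Substituting into the leaf_area equation gives leaf_area = -4*mulch_depth + 24.
N_uptake becomes 4*mulch_depth - 24.
Substituting into the fruit_count equation gives fruit_count = -8*mulch_depth + 53.
Linear in mulch_depth, so extremes are at the endpoints: mulch_depth = -1 gives fruit_count = 61; mulch_depth = 8 gives fruit_count = -11.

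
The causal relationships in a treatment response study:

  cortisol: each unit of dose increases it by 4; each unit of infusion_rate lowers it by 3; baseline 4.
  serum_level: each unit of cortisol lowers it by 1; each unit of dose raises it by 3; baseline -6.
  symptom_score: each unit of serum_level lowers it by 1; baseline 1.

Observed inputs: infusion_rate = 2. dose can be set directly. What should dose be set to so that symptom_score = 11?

dose = 6

Substituting into the cortisol equation gives cortisol = 4*dose - 2.
Substituting into the serum_level equation gives serum_level = -dose - 4.
Substituting into the symptom_score equation gives symptom_score = dose + 5.
Solve dose + 5 = 11: dose = (11 - 5) / 1 = 6.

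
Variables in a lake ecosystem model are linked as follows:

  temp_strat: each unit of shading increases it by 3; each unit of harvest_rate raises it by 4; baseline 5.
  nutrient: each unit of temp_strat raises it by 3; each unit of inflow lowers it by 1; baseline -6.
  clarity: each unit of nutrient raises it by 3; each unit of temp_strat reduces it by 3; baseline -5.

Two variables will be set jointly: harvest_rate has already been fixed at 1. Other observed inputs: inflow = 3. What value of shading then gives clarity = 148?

shading = 7

With harvest_rate held at 1:
Substituting into the temp_strat equation gives temp_strat = 3*shading + 9.
Substituting into the nutrient equation gives nutrient = 9*shading + 18.
This gives clarity = 18*shading + 22.
Solve 18*shading + 22 = 148: shading = (148 - 22) / 18 = 7.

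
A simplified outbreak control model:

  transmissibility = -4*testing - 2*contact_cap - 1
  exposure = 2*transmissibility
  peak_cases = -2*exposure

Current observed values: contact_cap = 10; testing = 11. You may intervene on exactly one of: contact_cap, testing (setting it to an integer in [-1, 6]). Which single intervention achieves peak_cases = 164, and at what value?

set testing = 5

Intervening on contact_cap: peak_cases = 8*contact_cap + 180. Reaching 164 requires contact_cap = -2, outside [-1, 6].
Intervening on testing: with other inputs at their observed values, peak_cases = 16*testing + 84. Solving for 164 gives testing = 5, within [-1, 6].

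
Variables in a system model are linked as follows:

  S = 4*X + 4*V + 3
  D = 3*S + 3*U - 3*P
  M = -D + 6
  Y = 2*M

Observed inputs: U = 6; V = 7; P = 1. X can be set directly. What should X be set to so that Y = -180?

X = -1

Substituting into the S equation gives S = 4*X + 31.
Substituting into the D equation gives D = 12*X + 108.
Substituting into the M equation gives M = -12*X - 102.
Y becomes -24*X - 204.
Solve -24*X - 204 = -180: X = (-180 + 204) / -24 = -1.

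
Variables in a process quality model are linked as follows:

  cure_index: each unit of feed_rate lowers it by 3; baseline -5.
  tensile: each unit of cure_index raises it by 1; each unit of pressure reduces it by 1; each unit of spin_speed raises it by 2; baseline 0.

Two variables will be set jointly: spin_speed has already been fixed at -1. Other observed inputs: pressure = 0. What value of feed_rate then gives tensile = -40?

With spin_speed held at -1:
Substituting into the tensile equation gives tensile = -3*feed_rate - 7.
Solve -3*feed_rate - 7 = -40: feed_rate = (-40 + 7) / -3 = 11.

feed_rate = 11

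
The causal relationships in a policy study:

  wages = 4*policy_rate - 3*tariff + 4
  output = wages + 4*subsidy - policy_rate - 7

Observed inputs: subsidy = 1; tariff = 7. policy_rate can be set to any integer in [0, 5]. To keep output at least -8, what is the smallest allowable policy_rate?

Substituting into the wages equation gives wages = 4*policy_rate - 17.
Substituting into the output equation gives output = 3*policy_rate - 20.
Require 3*policy_rate - 20 ≥ -8, so policy_rate ≥ 4.
The smallest integer in [0, 5] satisfying this is 4.

policy_rate = 4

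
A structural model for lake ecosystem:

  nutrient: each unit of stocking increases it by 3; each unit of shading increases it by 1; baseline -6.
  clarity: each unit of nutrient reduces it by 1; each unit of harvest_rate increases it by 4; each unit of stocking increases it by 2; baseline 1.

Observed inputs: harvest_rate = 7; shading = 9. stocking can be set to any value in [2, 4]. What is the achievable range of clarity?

Substituting into the nutrient equation gives nutrient = 3*stocking + 3.
Substituting into the clarity equation gives clarity = -stocking + 26.
Linear in stocking, so extremes are at the endpoints: stocking = 2 gives clarity = 24; stocking = 4 gives clarity = 22.

22 to 24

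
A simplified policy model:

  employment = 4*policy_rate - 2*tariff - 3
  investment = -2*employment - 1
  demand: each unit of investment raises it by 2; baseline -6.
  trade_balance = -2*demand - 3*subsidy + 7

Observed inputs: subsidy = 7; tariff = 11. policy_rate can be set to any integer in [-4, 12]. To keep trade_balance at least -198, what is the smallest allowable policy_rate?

policy_rate = 0

Substituting into the employment equation gives employment = 4*policy_rate - 25.
Substituting into the investment equation gives investment = -8*policy_rate + 49.
This gives demand = -16*policy_rate + 92.
So trade_balance = 32*policy_rate - 198.
Require 32*policy_rate - 198 ≥ -198, so policy_rate ≥ 0.
The smallest integer in [-4, 12] satisfying this is 0.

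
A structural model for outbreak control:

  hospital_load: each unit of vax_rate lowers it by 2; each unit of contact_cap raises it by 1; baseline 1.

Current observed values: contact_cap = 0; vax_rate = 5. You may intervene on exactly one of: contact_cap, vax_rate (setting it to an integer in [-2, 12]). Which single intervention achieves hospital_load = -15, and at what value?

set vax_rate = 8

Intervening on contact_cap: hospital_load = contact_cap - 9. Reaching -15 requires contact_cap = -6, outside [-2, 12].
Intervening on vax_rate: with other inputs at their observed values, hospital_load = -2*vax_rate + 1. Solving for -15 gives vax_rate = 8, within [-2, 12].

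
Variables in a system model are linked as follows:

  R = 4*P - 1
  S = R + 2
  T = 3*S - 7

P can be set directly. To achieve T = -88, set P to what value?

P = -7

Substituting into the S equation gives S = 4*P + 1.
So T = 12*P - 4.
Solve 12*P - 4 = -88: P = (-88 + 4) / 12 = -7.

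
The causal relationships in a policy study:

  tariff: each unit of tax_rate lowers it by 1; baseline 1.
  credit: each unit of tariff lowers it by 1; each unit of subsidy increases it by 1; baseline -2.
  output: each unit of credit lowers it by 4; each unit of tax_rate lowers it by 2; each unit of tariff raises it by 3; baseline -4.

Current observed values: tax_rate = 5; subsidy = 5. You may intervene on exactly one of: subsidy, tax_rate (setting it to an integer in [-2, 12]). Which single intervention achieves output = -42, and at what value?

Intervening on subsidy: with other inputs at their observed values, output = -4*subsidy - 34. Solving for -42 gives subsidy = 2, within [-2, 12].
Intervening on tax_rate: output = -9*tax_rate - 9. Reaching -42 requires tax_rate = 11/3, not an integer.

set subsidy = 2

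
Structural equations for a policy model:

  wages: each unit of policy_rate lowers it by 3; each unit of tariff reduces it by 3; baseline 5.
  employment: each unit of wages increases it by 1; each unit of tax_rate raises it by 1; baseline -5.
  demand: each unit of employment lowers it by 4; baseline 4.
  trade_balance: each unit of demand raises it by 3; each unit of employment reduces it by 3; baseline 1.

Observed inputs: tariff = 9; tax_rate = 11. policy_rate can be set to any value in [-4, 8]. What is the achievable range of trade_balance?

Substituting into the wages equation gives wages = -3*policy_rate - 22.
Substituting into the employment equation gives employment = -3*policy_rate - 16.
Substituting into the demand equation gives demand = 12*policy_rate + 68.
Substituting into the trade_balance equation gives trade_balance = 45*policy_rate + 253.
Linear in policy_rate, so extremes are at the endpoints: policy_rate = -4 gives trade_balance = 73; policy_rate = 8 gives trade_balance = 613.

73 to 613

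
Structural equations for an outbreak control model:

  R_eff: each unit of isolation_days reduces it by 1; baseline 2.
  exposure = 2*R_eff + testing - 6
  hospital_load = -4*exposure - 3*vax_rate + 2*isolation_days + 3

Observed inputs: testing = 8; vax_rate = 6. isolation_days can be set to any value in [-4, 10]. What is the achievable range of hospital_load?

-79 to 61

Substituting into the exposure equation gives exposure = -2*isolation_days + 6.
So hospital_load = 10*isolation_days - 39.
Linear in isolation_days, so extremes are at the endpoints: isolation_days = -4 gives hospital_load = -79; isolation_days = 10 gives hospital_load = 61.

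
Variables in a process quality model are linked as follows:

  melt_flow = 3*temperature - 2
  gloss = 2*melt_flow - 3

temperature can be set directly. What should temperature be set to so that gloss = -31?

Substituting into the gloss equation gives gloss = 6*temperature - 7.
Solve 6*temperature - 7 = -31: temperature = (-31 + 7) / 6 = -4.

temperature = -4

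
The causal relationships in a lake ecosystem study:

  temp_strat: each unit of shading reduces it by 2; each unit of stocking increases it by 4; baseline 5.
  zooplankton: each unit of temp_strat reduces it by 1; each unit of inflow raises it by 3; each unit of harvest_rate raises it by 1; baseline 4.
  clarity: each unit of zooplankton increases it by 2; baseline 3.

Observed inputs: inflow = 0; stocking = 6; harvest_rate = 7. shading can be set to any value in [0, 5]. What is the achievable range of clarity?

-33 to -13

Substituting into the temp_strat equation gives temp_strat = -2*shading + 29.
Substituting into the zooplankton equation gives zooplankton = 2*shading - 18.
Substituting into the clarity equation gives clarity = 4*shading - 33.
Linear in shading, so extremes are at the endpoints: shading = 0 gives clarity = -33; shading = 5 gives clarity = -13.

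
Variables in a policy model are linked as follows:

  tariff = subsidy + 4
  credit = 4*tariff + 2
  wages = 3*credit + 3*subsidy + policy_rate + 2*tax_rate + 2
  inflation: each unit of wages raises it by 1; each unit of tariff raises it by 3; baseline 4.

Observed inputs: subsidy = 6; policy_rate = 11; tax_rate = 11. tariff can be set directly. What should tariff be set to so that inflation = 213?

Intervening on tariff fixes its value directly, overriding its dependence on subsidy.
Substituting into the wages equation gives wages = 12*tariff + 59.
So inflation = 15*tariff + 63.
Solve 15*tariff + 63 = 213: tariff = (213 - 63) / 15 = 10.

tariff = 10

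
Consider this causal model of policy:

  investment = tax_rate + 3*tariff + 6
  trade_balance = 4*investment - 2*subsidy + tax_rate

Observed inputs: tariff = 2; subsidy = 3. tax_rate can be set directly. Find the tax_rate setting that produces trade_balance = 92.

Substituting into the investment equation gives investment = tax_rate + 12.
So trade_balance = 5*tax_rate + 42.
Solve 5*tax_rate + 42 = 92: tax_rate = (92 - 42) / 5 = 10.

tax_rate = 10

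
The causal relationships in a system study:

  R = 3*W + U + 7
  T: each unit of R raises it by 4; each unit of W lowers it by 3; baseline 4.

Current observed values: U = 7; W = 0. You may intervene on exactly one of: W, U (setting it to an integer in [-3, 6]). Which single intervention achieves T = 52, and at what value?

Intervening on W: T = 9*W + 60. Reaching 52 requires W = -8/9, not an integer.
Intervening on U: with other inputs at their observed values, T = 4*U + 32. Solving for 52 gives U = 5, within [-3, 6].

set U = 5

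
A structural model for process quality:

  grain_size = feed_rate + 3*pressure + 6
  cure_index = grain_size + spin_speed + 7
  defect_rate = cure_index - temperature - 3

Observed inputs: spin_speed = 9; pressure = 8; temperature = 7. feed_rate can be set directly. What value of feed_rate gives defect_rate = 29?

Substituting into the grain_size equation gives grain_size = feed_rate + 30.
Substituting into the cure_index equation gives cure_index = feed_rate + 46.
So defect_rate = feed_rate + 36.
Solve feed_rate + 36 = 29: feed_rate = (29 - 36) / 1 = -7.

feed_rate = -7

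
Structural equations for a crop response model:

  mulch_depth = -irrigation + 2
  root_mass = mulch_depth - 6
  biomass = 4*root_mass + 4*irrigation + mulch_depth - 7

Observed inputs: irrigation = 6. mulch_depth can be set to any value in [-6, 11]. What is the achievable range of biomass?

-37 to 48

Intervening on mulch_depth fixes its value directly, overriding its dependence on irrigation.
Substituting into the biomass equation gives biomass = 5*mulch_depth - 7.
Linear in mulch_depth, so extremes are at the endpoints: mulch_depth = -6 gives biomass = -37; mulch_depth = 11 gives biomass = 48.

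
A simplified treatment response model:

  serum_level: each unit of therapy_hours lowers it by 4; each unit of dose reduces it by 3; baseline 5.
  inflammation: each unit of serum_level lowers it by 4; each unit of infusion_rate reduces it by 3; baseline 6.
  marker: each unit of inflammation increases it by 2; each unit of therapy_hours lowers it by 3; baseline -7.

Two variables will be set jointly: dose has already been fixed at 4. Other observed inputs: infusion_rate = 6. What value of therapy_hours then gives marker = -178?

With dose held at 4:
Substituting into the serum_level equation gives serum_level = -4*therapy_hours - 7.
Substituting into the inflammation equation gives inflammation = 16*therapy_hours + 16.
Substituting into the marker equation gives marker = 29*therapy_hours + 25.
Solve 29*therapy_hours + 25 = -178: therapy_hours = (-178 - 25) / 29 = -7.

therapy_hours = -7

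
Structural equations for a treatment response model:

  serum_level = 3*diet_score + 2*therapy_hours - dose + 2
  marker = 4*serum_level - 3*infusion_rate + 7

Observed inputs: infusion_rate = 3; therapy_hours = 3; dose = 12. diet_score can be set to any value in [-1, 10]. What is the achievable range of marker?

-30 to 102

Substituting into the serum_level equation gives serum_level = 3*diet_score - 4.
Substituting into the marker equation gives marker = 12*diet_score - 18.
Linear in diet_score, so extremes are at the endpoints: diet_score = -1 gives marker = -30; diet_score = 10 gives marker = 102.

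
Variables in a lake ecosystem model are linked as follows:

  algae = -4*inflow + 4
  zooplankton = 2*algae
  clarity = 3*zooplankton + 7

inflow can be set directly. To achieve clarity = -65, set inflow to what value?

Substituting into the zooplankton equation gives zooplankton = -8*inflow + 8.
Substituting into the clarity equation gives clarity = -24*inflow + 31.
Solve -24*inflow + 31 = -65: inflow = (-65 - 31) / -24 = 4.

inflow = 4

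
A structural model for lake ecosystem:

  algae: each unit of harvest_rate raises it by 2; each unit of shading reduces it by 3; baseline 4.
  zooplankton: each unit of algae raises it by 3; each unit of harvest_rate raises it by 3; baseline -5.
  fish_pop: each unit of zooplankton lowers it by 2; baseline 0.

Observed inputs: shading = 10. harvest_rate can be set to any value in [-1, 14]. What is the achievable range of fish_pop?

Substituting into the algae equation gives algae = 2*harvest_rate - 26.
This gives zooplankton = 9*harvest_rate - 83.
Substituting into the fish_pop equation gives fish_pop = -18*harvest_rate + 166.
Linear in harvest_rate, so extremes are at the endpoints: harvest_rate = -1 gives fish_pop = 184; harvest_rate = 14 gives fish_pop = -86.

-86 to 184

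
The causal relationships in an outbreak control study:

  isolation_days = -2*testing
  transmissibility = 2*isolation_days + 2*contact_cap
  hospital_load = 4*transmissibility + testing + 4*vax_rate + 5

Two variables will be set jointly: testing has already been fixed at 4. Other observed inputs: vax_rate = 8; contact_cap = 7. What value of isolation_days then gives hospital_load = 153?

With testing held at 4:
Intervening on isolation_days fixes its value directly, overriding its dependence on testing.
Substituting into the transmissibility equation gives transmissibility = 2*isolation_days + 14.
This gives hospital_load = 8*isolation_days + 97.
Solve 8*isolation_days + 97 = 153: isolation_days = (153 - 97) / 8 = 7.

isolation_days = 7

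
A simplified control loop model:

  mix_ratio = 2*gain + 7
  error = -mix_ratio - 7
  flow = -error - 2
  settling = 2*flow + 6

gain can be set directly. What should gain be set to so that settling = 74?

gain = 11

Substituting into the error equation gives error = -2*gain - 14.
This gives flow = 2*gain + 12.
settling becomes 4*gain + 30.
Solve 4*gain + 30 = 74: gain = (74 - 30) / 4 = 11.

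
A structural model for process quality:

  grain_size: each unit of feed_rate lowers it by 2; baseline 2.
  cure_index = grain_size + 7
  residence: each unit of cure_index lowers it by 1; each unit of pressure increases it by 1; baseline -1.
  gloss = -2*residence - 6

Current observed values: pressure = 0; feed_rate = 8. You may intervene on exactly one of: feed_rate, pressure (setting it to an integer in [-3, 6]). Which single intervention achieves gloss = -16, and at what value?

set pressure = -1

Intervening on feed_rate: gloss = -4*feed_rate + 14. Reaching -16 requires feed_rate = 15/2, not an integer.
Intervening on pressure: with other inputs at their observed values, gloss = -2*pressure - 18. Solving for -16 gives pressure = -1, within [-3, 6].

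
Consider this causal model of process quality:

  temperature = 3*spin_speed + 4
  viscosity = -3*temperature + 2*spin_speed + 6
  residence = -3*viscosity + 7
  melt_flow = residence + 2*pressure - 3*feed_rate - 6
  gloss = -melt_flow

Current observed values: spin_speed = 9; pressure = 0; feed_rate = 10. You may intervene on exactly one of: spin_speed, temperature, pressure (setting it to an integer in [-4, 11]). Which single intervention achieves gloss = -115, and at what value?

Intervening on spin_speed: with other inputs at their observed values, gloss = -21*spin_speed + 11. Solving for -115 gives spin_speed = 6, within [-4, 11].
Intervening on temperature: gloss = -9*temperature + 101. Reaching -115 requires temperature = 24, outside [-4, 11].
Intervening on pressure: gloss = -2*pressure - 178. Reaching -115 requires pressure = -63/2, not an integer.

set spin_speed = 6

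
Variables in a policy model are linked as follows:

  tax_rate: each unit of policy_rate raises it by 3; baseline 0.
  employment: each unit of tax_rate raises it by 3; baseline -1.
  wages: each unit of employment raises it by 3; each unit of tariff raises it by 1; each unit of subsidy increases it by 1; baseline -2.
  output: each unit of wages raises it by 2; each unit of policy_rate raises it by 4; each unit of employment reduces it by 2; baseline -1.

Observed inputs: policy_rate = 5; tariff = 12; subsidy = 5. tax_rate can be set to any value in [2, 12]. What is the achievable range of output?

69 to 189

Intervening on tax_rate fixes its value directly, overriding its dependence on policy_rate.
Substituting into the wages equation gives wages = 9*tax_rate + 12.
output becomes 12*tax_rate + 45.
Linear in tax_rate, so extremes are at the endpoints: tax_rate = 2 gives output = 69; tax_rate = 12 gives output = 189.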